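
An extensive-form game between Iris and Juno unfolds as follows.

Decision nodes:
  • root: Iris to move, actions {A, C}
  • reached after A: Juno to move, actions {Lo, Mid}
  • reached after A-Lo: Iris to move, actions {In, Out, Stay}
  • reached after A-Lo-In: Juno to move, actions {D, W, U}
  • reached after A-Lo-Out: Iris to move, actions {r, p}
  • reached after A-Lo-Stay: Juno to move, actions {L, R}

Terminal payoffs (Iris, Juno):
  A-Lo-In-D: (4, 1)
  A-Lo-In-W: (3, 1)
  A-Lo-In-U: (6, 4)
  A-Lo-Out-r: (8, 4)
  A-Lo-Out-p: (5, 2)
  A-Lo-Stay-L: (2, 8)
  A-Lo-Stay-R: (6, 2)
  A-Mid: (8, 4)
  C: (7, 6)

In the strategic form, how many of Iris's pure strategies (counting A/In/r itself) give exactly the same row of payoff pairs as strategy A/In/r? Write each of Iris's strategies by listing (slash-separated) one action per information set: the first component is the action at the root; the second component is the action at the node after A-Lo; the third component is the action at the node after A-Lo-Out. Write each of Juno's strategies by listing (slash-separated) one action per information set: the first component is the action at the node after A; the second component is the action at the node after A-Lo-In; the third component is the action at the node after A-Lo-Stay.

Row for A/In/r (columns Lo/D/L, Lo/D/R, Lo/W/L, Lo/W/R, Lo/U/L, Lo/U/R, Mid/D/L, Mid/D/R, Mid/W/L, Mid/W/R, Mid/U/L, Mid/U/R): (4,1) (4,1) (3,1) (3,1) (6,4) (6,4) (8,4) (8,4) (8,4) (8,4) (8,4) (8,4).
Under A/In/r, Iris's choice at the node after A-Lo-Out can never be reached regardless of what Juno does, so varying those choices leaves every outcome unchanged.
Holding the reachable choices fixed and varying the unreachable one freely already gives 2 equivalent strategies.
No other strategy reproduces this row, so those 2 are the full class: A/In/r, A/In/p.

2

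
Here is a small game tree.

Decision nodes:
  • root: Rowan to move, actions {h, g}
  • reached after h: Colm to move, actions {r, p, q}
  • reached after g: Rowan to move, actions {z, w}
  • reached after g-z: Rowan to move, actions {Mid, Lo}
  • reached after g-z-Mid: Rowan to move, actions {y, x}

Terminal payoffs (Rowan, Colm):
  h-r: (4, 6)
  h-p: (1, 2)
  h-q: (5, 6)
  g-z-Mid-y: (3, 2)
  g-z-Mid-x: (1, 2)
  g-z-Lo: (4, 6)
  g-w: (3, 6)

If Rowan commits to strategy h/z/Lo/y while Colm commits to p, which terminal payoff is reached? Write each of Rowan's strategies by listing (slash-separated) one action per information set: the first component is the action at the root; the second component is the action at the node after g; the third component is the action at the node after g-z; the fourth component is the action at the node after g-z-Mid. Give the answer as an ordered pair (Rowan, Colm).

(1, 2)

Trace the play path from the root:
  Rowan plays h
  Colm plays p at [h]
→ terminal payoff (1, 2).
(Rowan's choice at the node after g is never reached on this path, so it doesn't affect the outcome.)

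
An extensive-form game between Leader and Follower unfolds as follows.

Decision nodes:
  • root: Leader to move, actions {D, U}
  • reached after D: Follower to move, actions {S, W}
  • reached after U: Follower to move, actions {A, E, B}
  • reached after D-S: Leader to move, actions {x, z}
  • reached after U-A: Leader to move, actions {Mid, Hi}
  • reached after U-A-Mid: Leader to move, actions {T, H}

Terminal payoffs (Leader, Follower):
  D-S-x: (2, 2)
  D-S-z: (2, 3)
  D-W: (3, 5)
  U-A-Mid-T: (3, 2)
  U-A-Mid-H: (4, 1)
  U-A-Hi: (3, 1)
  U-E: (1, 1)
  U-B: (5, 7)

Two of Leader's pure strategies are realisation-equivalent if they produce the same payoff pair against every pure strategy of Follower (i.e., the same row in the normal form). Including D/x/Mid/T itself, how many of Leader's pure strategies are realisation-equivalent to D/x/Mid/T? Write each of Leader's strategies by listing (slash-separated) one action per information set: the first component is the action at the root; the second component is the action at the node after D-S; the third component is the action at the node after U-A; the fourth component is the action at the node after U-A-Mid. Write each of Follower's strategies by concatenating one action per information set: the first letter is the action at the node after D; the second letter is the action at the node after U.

Row for D/x/Mid/T (columns SA, SE, SB, WA, WE, WB): (2,2) (2,2) (2,2) (3,5) (3,5) (3,5).
Under D/x/Mid/T, Leader's choice at the node after U-A and at the node after U-A-Mid can never be reached regardless of what Follower does, so varying those choices leaves every outcome unchanged.
Holding the reachable choices fixed and varying the unreachable ones freely already gives 2 × 2 = 4 equivalent strategies.
No other strategy reproduces this row, so those 4 are the full class: D/x/Mid/T, D/x/Mid/H, D/x/Hi/T, D/x/Hi/H.

4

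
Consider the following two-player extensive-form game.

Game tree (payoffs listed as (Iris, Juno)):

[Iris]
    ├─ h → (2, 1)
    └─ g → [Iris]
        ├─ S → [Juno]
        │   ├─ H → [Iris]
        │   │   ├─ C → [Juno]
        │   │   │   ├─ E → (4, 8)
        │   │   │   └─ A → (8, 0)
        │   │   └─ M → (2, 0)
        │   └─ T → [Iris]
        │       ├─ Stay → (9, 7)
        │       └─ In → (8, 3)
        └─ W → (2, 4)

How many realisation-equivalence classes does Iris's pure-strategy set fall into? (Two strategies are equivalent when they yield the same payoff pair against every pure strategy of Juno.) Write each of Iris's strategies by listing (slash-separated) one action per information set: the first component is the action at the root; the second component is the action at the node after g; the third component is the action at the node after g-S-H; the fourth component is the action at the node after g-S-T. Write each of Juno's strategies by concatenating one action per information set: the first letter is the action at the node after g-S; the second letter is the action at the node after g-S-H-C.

Iris has 16 pure strategies: h/S/C/Stay, h/S/C/In, h/S/M/Stay, h/S/M/In, h/W/C/Stay, h/W/C/In, h/W/M/Stay, h/W/M/In, g/S/C/Stay, g/S/C/In, g/S/M/Stay, g/S/M/In, g/W/C/Stay, g/W/C/In, g/W/M/Stay, g/W/M/In. Columns: HE, HA, TE, TA.
{h/S/C/Stay, h/S/C/In, h/S/M/Stay, h/S/M/In, h/W/C/Stay, h/W/C/In, h/W/M/Stay, h/W/M/In} → row (2,1) (2,1) (2,1) (2,1)
{g/S/C/Stay} → row (4,8) (8,0) (9,7) (9,7)
{g/S/C/In} → row (4,8) (8,0) (8,3) (8,3)
{g/S/M/Stay} → row (2,0) (2,0) (9,7) (9,7)
{g/S/M/In} → row (2,0) (2,0) (8,3) (8,3)
{g/W/C/Stay, g/W/C/In, g/W/M/Stay, g/W/M/In} → row (2,4) (2,4) (2,4) (2,4)
That's 6 distinct rows out of 16 strategies.

6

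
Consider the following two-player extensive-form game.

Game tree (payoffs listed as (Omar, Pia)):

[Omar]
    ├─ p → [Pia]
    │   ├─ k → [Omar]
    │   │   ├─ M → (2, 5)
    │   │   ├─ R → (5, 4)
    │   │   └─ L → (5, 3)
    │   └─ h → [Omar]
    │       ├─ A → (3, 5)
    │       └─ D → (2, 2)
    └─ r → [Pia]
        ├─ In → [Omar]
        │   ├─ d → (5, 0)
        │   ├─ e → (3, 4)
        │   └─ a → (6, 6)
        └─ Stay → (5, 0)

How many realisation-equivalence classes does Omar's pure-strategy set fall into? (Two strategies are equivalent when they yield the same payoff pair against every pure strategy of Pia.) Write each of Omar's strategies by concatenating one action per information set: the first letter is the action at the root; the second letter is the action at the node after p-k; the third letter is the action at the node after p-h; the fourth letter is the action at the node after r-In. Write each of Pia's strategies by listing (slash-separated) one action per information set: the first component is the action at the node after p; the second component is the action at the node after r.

Omar has 36 pure strategies: pMAd, pMAe, pMAa, pMDd, pMDe, pMDa, pRAd, pRAe, pRAa, pRDd, pRDe, pRDa, pLAd, pLAe, pLAa, pLDd, pLDe, pLDa, rMAd, rMAe, rMAa, rMDd, rMDe, rMDa, rRAd, rRAe, rRAa, rRDd, rRDe, rRDa, rLAd, rLAe, rLAa, rLDd, rLDe, rLDa. Columns: k/In, k/Stay, h/In, h/Stay.
{pMAd, pMAe, pMAa} → row (2,5) (2,5) (3,5) (3,5)
{pMDd, pMDe, pMDa} → row (2,5) (2,5) (2,2) (2,2)
{pRAd, pRAe, pRAa} → row (5,4) (5,4) (3,5) (3,5)
{pRDd, pRDe, pRDa} → row (5,4) (5,4) (2,2) (2,2)
{pLAd, pLAe, pLAa} → row (5,3) (5,3) (3,5) (3,5)
{pLDd, pLDe, pLDa} → row (5,3) (5,3) (2,2) (2,2)
{rMAd, rMDd, rRAd, rRDd, rLAd, rLDd} → row (5,0) (5,0) (5,0) (5,0)
{rMAe, rMDe, rRAe, rRDe, rLAe, rLDe} → row (3,4) (5,0) (3,4) (5,0)
{rMAa, rMDa, rRAa, rRDa, rLAa, rLDa} → row (6,6) (5,0) (6,6) (5,0)
That's 9 distinct rows out of 36 strategies.

9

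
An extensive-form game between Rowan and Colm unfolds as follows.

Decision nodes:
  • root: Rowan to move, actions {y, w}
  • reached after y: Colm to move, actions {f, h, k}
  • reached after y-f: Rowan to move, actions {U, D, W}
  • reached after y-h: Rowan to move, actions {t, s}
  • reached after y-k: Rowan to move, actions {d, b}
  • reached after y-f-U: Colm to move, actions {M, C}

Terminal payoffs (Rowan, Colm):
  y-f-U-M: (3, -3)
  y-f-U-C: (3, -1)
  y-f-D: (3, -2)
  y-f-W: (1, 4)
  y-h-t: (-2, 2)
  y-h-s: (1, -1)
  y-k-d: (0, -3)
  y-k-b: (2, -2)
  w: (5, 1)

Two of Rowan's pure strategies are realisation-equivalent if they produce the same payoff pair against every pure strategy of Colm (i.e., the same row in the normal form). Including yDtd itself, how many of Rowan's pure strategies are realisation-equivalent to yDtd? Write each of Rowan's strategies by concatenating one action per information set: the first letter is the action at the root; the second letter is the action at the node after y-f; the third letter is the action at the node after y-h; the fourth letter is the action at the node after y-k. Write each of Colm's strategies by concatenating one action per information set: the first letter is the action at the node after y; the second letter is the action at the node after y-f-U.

1

Row for yDtd (columns fM, fC, hM, hC, kM, kC): (3,-2) (3,-2) (-2,2) (-2,2) (0,-3) (0,-3).
Every one of Rowan's information sets is on the play path for some reply by Colm when Rowan follows yDtd.
Changing the action at any of them therefore changes at least one column, so only yDtd itself gives this row.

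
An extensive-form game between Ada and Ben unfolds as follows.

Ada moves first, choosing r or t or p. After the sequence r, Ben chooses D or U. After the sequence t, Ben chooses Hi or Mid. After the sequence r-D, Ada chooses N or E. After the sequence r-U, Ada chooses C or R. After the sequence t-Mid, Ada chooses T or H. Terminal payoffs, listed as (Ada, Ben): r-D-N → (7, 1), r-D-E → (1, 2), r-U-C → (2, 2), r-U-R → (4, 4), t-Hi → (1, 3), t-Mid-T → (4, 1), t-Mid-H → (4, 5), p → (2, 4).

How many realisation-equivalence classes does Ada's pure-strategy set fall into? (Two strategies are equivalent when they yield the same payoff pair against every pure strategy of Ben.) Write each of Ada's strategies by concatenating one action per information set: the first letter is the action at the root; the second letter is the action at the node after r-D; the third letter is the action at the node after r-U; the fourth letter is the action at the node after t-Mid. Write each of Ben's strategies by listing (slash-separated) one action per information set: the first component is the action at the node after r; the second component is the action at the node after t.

Ada has 24 pure strategies: rNCT, rNCH, rNRT, rNRH, rECT, rECH, rERT, rERH, tNCT, tNCH, tNRT, tNRH, tECT, tECH, tERT, tERH, pNCT, pNCH, pNRT, pNRH, pECT, pECH, pERT, pERH. Columns: D/Hi, D/Mid, U/Hi, U/Mid.
{rNCT, rNCH} → row (7,1) (7,1) (2,2) (2,2)
{rNRT, rNRH} → row (7,1) (7,1) (4,4) (4,4)
{rECT, rECH} → row (1,2) (1,2) (2,2) (2,2)
{rERT, rERH} → row (1,2) (1,2) (4,4) (4,4)
{tNCT, tNRT, tECT, tERT} → row (1,3) (4,1) (1,3) (4,1)
{tNCH, tNRH, tECH, tERH} → row (1,3) (4,5) (1,3) (4,5)
{pNCT, pNCH, pNRT, pNRH, pECT, pECH, pERT, pERH} → row (2,4) (2,4) (2,4) (2,4)
That's 7 distinct rows out of 24 strategies.

7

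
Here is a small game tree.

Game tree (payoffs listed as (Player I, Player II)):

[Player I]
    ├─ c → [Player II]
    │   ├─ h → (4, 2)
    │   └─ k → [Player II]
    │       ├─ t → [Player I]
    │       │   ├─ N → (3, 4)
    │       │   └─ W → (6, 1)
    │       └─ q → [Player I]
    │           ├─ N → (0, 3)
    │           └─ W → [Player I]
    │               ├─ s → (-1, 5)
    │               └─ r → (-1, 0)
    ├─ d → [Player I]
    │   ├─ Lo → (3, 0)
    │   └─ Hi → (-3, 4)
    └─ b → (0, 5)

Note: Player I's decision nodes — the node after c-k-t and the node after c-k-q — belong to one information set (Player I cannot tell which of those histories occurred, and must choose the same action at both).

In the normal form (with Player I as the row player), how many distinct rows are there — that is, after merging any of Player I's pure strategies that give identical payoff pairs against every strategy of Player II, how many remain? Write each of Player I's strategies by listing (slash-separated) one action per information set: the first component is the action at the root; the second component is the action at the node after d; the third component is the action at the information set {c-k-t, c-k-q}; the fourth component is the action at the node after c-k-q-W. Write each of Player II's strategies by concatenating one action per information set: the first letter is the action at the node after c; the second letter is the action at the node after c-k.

6

Player I has 24 pure strategies: c/Lo/N/s, c/Lo/N/r, c/Lo/W/s, c/Lo/W/r, c/Hi/N/s, c/Hi/N/r, c/Hi/W/s, c/Hi/W/r, d/Lo/N/s, d/Lo/N/r, d/Lo/W/s, d/Lo/W/r, d/Hi/N/s, d/Hi/N/r, d/Hi/W/s, d/Hi/W/r, b/Lo/N/s, b/Lo/N/r, b/Lo/W/s, b/Lo/W/r, b/Hi/N/s, b/Hi/N/r, b/Hi/W/s, b/Hi/W/r. Columns: ht, hq, kt, kq.
{c/Lo/N/s, c/Lo/N/r, c/Hi/N/s, c/Hi/N/r} → row (4,2) (4,2) (3,4) (0,3)
{c/Lo/W/s, c/Hi/W/s} → row (4,2) (4,2) (6,1) (-1,5)
{c/Lo/W/r, c/Hi/W/r} → row (4,2) (4,2) (6,1) (-1,0)
{d/Lo/N/s, d/Lo/N/r, d/Lo/W/s, d/Lo/W/r} → row (3,0) (3,0) (3,0) (3,0)
{d/Hi/N/s, d/Hi/N/r, d/Hi/W/s, d/Hi/W/r} → row (-3,4) (-3,4) (-3,4) (-3,4)
{b/Lo/N/s, b/Lo/N/r, b/Lo/W/s, b/Lo/W/r, b/Hi/N/s, b/Hi/N/r, b/Hi/W/s, b/Hi/W/r} → row (0,5) (0,5) (0,5) (0,5)
That's 6 distinct rows out of 24 strategies.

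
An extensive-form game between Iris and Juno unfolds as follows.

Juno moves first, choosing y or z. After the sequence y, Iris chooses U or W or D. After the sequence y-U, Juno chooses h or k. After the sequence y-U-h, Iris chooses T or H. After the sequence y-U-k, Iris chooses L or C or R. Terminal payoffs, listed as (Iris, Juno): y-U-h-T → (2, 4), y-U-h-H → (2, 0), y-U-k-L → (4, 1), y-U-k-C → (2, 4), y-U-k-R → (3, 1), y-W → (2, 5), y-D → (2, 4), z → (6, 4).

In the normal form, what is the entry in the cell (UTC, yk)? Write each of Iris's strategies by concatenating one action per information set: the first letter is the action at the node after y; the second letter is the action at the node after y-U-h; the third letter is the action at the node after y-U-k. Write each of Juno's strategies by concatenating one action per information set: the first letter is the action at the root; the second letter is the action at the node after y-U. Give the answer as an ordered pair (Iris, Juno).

(2, 4)

Trace the play path from the root:
  Juno plays y
  Iris plays U at [y]
  Juno plays k at [y-U]
  Iris plays C at [y-U-k]
→ terminal payoff (2, 4).
(Iris's choice at the node after y-U-h is never reached on this path, so it doesn't affect the outcome.)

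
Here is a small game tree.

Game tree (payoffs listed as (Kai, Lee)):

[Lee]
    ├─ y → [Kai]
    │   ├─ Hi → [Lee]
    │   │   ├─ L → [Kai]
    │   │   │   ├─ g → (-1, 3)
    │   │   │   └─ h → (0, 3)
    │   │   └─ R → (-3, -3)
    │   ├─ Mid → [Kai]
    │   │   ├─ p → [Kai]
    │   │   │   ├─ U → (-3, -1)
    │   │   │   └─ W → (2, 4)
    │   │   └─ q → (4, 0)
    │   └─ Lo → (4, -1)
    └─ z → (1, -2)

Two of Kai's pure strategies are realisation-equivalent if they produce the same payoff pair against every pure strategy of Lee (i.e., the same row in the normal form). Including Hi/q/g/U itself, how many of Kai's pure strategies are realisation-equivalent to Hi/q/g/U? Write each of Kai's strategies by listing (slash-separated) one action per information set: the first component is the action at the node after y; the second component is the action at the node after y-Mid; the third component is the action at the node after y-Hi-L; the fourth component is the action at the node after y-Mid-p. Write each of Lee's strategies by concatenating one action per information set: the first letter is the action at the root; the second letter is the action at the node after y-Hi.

4

Row for Hi/q/g/U (columns yL, yR, zL, zR): (-1,3) (-3,-3) (1,-2) (1,-2).
Under Hi/q/g/U, Kai's choice at the node after y-Mid and at the node after y-Mid-p can never be reached regardless of what Lee does, so varying those choices leaves every outcome unchanged.
Holding the reachable choices fixed and varying the unreachable ones freely already gives 2 × 2 = 4 equivalent strategies.
No other strategy reproduces this row, so those 4 are the full class: Hi/p/g/U, Hi/p/g/W, Hi/q/g/U, Hi/q/g/W.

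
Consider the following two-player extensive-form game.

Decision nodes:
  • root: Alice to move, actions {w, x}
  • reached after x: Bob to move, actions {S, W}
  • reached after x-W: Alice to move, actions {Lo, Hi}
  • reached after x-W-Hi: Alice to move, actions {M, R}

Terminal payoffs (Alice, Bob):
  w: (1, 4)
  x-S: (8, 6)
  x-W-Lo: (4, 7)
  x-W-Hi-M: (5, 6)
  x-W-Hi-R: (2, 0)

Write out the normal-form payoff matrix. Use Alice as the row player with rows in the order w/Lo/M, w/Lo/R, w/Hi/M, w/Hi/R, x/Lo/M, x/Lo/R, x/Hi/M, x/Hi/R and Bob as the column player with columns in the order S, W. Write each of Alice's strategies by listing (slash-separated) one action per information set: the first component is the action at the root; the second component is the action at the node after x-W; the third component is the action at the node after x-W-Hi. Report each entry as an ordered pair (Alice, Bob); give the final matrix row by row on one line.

w/Lo/M: (1,4) (1,4) | w/Lo/R: (1,4) (1,4) | w/Hi/M: (1,4) (1,4) | w/Hi/R: (1,4) (1,4) | x/Lo/M: (8,6) (4,7) | x/Lo/R: (8,6) (4,7) | x/Hi/M: (8,6) (5,6) | x/Hi/R: (8,6) (2,0)

              S        W
w/Lo/M    (1,4)    (1,4)
w/Lo/R    (1,4)    (1,4)
w/Hi/M    (1,4)    (1,4)
w/Hi/R    (1,4)    (1,4)
x/Lo/M    (8,6)    (4,7)
x/Lo/R    (8,6)    (4,7)
x/Hi/M    (8,6)    (5,6)
x/Hi/R    (8,6)    (2,0)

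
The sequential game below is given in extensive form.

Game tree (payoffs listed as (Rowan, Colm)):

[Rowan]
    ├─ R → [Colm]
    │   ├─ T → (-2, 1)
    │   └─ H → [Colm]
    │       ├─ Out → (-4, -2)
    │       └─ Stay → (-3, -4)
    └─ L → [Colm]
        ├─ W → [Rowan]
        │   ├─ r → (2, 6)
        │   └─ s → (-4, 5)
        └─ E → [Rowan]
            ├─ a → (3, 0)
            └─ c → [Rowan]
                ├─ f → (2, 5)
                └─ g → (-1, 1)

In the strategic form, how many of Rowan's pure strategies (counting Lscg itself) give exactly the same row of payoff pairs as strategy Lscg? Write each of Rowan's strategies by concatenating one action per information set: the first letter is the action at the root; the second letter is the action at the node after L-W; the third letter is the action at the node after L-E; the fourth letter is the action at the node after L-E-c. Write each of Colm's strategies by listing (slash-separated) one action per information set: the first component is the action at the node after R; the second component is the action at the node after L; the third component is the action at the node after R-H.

Row for Lscg (columns T/W/Out, T/W/Stay, T/E/Out, T/E/Stay, H/W/Out, H/W/Stay, H/E/Out, H/E/Stay): (-4,5) (-4,5) (-1,1) (-1,1) (-4,5) (-4,5) (-1,1) (-1,1).
Every one of Rowan's information sets is on the play path for some reply by Colm when Rowan follows Lscg.
Changing the action at any of them therefore changes at least one column, so only Lscg itself gives this row.

1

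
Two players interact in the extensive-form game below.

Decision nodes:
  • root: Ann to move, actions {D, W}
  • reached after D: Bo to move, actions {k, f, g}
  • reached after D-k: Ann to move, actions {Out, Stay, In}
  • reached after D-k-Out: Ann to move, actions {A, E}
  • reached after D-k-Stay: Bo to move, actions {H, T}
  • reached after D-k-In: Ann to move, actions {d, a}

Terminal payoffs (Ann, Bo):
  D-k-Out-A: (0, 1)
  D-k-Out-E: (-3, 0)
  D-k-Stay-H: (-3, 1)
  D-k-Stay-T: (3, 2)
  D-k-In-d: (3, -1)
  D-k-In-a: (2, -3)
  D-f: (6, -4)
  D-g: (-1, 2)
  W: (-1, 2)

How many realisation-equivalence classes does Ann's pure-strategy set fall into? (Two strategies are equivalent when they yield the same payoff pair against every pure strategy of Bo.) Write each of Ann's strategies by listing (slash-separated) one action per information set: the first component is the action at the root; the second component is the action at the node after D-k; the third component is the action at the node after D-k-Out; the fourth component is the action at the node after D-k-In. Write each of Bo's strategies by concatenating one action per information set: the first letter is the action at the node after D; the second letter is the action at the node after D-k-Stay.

6

Ann has 24 pure strategies: D/Out/A/d, D/Out/A/a, D/Out/E/d, D/Out/E/a, D/Stay/A/d, D/Stay/A/a, D/Stay/E/d, D/Stay/E/a, D/In/A/d, D/In/A/a, D/In/E/d, D/In/E/a, W/Out/A/d, W/Out/A/a, W/Out/E/d, W/Out/E/a, W/Stay/A/d, W/Stay/A/a, W/Stay/E/d, W/Stay/E/a, W/In/A/d, W/In/A/a, W/In/E/d, W/In/E/a. Columns: kH, kT, fH, fT, gH, gT.
{D/Out/A/d, D/Out/A/a} → row (0,1) (0,1) (6,-4) (6,-4) (-1,2) (-1,2)
{D/Out/E/d, D/Out/E/a} → row (-3,0) (-3,0) (6,-4) (6,-4) (-1,2) (-1,2)
{D/Stay/A/d, D/Stay/A/a, D/Stay/E/d, D/Stay/E/a} → row (-3,1) (3,2) (6,-4) (6,-4) (-1,2) (-1,2)
{D/In/A/d, D/In/E/d} → row (3,-1) (3,-1) (6,-4) (6,-4) (-1,2) (-1,2)
{D/In/A/a, D/In/E/a} → row (2,-3) (2,-3) (6,-4) (6,-4) (-1,2) (-1,2)
{W/Out/A/d, W/Out/A/a, W/Out/E/d, W/Out/E/a, W/Stay/A/d, W/Stay/A/a, W/Stay/E/d, W/Stay/E/a, W/In/A/d, W/In/A/a, W/In/E/d, W/In/E/a} → row (-1,2) (-1,2) (-1,2) (-1,2) (-1,2) (-1,2)
That's 6 distinct rows out of 24 strategies.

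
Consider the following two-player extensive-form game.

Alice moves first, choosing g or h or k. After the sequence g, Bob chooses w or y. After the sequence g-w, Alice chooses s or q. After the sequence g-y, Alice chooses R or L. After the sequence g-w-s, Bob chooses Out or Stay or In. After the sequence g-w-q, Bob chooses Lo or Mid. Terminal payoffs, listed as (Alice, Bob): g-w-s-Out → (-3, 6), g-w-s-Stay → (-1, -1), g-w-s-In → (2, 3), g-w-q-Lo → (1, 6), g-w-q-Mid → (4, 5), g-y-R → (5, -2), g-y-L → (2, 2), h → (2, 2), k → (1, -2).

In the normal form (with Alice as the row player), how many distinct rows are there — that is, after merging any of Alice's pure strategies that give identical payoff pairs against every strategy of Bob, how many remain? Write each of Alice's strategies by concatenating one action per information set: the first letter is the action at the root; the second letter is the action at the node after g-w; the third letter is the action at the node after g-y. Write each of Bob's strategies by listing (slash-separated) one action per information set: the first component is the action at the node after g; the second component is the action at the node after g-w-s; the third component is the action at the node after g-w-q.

6

Alice has 12 pure strategies: gsR, gsL, gqR, gqL, hsR, hsL, hqR, hqL, ksR, ksL, kqR, kqL. Columns: w/Out/Lo, w/Out/Mid, w/Stay/Lo, w/Stay/Mid, w/In/Lo, w/In/Mid, y/Out/Lo, y/Out/Mid, y/Stay/Lo, y/Stay/Mid, y/In/Lo, y/In/Mid.
{gsR} → row (-3,6) (-3,6) (-1,-1) (-1,-1) (2,3) (2,3) (5,-2) (5,-2) (5,-2) (5,-2) (5,-2) (5,-2)
{gsL} → row (-3,6) (-3,6) (-1,-1) (-1,-1) (2,3) (2,3) (2,2) (2,2) (2,2) (2,2) (2,2) (2,2)
{gqR} → row (1,6) (4,5) (1,6) (4,5) (1,6) (4,5) (5,-2) (5,-2) (5,-2) (5,-2) (5,-2) (5,-2)
{gqL} → row (1,6) (4,5) (1,6) (4,5) (1,6) (4,5) (2,2) (2,2) (2,2) (2,2) (2,2) (2,2)
{hsR, hsL, hqR, hqL} → row (2,2) (2,2) (2,2) (2,2) (2,2) (2,2) (2,2) (2,2) (2,2) (2,2) (2,2) (2,2)
{ksR, ksL, kqR, kqL} → row (1,-2) (1,-2) (1,-2) (1,-2) (1,-2) (1,-2) (1,-2) (1,-2) (1,-2) (1,-2) (1,-2) (1,-2)
That's 6 distinct rows out of 12 strategies.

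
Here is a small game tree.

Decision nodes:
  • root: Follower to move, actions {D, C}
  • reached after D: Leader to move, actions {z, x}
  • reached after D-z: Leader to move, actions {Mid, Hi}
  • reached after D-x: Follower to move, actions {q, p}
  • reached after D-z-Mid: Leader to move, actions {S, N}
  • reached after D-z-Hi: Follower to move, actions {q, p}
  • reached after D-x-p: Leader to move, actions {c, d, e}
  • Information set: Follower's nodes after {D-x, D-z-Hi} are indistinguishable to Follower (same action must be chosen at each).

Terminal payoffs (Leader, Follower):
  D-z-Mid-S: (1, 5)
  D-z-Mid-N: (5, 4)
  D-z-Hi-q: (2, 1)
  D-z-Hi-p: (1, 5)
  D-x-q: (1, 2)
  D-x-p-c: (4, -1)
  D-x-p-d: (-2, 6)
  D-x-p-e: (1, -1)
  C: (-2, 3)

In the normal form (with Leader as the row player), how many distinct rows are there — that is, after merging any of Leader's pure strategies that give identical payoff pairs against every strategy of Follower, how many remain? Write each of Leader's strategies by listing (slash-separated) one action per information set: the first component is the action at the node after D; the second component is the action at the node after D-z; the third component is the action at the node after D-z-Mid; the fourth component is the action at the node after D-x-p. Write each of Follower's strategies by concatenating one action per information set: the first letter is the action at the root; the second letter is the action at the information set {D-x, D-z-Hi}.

Leader has 24 pure strategies: z/Mid/S/c, z/Mid/S/d, z/Mid/S/e, z/Mid/N/c, z/Mid/N/d, z/Mid/N/e, z/Hi/S/c, z/Hi/S/d, z/Hi/S/e, z/Hi/N/c, z/Hi/N/d, z/Hi/N/e, x/Mid/S/c, x/Mid/S/d, x/Mid/S/e, x/Mid/N/c, x/Mid/N/d, x/Mid/N/e, x/Hi/S/c, x/Hi/S/d, x/Hi/S/e, x/Hi/N/c, x/Hi/N/d, x/Hi/N/e. Columns: Dq, Dp, Cq, Cp.
{z/Mid/S/c, z/Mid/S/d, z/Mid/S/e} → row (1,5) (1,5) (-2,3) (-2,3)
{z/Mid/N/c, z/Mid/N/d, z/Mid/N/e} → row (5,4) (5,4) (-2,3) (-2,3)
{z/Hi/S/c, z/Hi/S/d, z/Hi/S/e, z/Hi/N/c, z/Hi/N/d, z/Hi/N/e} → row (2,1) (1,5) (-2,3) (-2,3)
{x/Mid/S/c, x/Mid/N/c, x/Hi/S/c, x/Hi/N/c} → row (1,2) (4,-1) (-2,3) (-2,3)
{x/Mid/S/d, x/Mid/N/d, x/Hi/S/d, x/Hi/N/d} → row (1,2) (-2,6) (-2,3) (-2,3)
{x/Mid/S/e, x/Mid/N/e, x/Hi/S/e, x/Hi/N/e} → row (1,2) (1,-1) (-2,3) (-2,3)
That's 6 distinct rows out of 24 strategies.

6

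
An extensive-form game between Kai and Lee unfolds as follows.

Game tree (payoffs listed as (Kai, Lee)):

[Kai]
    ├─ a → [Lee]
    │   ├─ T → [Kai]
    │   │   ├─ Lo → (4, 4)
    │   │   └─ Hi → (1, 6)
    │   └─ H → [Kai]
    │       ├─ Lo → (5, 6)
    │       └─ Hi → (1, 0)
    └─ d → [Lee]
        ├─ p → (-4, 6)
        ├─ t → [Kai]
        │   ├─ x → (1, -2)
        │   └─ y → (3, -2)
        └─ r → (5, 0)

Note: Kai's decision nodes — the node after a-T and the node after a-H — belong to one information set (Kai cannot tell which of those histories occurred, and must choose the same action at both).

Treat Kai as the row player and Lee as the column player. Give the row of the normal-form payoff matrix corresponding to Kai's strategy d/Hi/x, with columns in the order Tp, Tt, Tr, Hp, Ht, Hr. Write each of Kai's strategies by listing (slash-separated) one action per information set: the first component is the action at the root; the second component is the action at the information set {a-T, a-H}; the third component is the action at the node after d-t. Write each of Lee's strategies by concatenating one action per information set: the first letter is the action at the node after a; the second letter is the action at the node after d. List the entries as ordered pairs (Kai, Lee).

vs Tp: Kai plays d → Lee plays p at [d] → (-4, 6)
vs Tt: Kai plays d → Lee plays t at [d] → Kai plays x at [d-t] → (1, -2)
vs Tr: Kai plays d → Lee plays r at [d] → (5, 0)
vs Hp: Kai plays d → Lee plays p at [d] → (-4, 6)
vs Ht: Kai plays d → Lee plays t at [d] → Kai plays x at [d-t] → (1, -2)
vs Hr: Kai plays d → Lee plays r at [d] → (5, 0)

(-4,6) (1,-2) (5,0) (-4,6) (1,-2) (5,0)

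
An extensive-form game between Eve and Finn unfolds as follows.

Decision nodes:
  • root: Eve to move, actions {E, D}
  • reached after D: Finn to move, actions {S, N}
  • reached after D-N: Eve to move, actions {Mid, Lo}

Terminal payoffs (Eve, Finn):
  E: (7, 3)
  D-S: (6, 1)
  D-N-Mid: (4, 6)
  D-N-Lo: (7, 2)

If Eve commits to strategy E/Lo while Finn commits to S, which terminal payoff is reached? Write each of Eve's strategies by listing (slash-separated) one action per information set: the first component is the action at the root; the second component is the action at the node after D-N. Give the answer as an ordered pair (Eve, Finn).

(7, 3)

Trace the play path from the root:
  Eve plays E
→ terminal payoff (7, 3).
(Eve's choice at the node after D-N is never reached on this path, so it doesn't affect the outcome.)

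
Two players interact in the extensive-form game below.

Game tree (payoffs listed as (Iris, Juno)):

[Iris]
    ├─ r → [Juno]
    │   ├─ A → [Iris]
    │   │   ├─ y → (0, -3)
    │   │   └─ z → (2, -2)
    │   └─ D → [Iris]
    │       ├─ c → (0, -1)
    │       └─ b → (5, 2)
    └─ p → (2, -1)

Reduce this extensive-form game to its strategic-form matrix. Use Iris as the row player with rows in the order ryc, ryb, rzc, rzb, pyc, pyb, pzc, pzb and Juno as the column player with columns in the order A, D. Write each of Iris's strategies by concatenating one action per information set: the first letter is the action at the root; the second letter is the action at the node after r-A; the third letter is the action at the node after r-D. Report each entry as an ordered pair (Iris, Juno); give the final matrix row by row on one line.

ryc: (0,-3) (0,-1) | ryb: (0,-3) (5,2) | rzc: (2,-2) (0,-1) | rzb: (2,-2) (5,2) | pyc: (2,-1) (2,-1) | pyb: (2,-1) (2,-1) | pzc: (2,-1) (2,-1) | pzb: (2,-1) (2,-1)

Row ryc: A→(0,-3), D→(0,-1)
Row ryb: A→(0,-3), D→(5,2)
Row rzc: A→(2,-2), D→(0,-1)
Row rzb: A→(2,-2), D→(5,2)
Row pyc: A→(2,-1), D→(2,-1)
Row pyb: A→(2,-1), D→(2,-1)
Row pzc: A→(2,-1), D→(2,-1)
Row pzb: A→(2,-1), D→(2,-1)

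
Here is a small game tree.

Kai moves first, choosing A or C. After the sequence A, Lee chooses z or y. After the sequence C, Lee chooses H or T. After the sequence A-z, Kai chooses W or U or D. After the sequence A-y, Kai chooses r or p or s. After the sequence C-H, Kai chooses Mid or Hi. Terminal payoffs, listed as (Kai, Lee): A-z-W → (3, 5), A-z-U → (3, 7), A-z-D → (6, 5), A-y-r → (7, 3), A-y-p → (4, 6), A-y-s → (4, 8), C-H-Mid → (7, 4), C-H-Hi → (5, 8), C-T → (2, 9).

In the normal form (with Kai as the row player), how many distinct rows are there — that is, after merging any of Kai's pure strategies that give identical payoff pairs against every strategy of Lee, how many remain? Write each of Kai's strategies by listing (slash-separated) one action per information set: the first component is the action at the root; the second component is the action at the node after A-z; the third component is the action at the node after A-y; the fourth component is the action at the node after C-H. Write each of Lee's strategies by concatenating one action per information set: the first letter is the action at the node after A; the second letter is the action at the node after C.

11

Kai has 36 pure strategies: A/W/r/Mid, A/W/r/Hi, A/W/p/Mid, A/W/p/Hi, A/W/s/Mid, A/W/s/Hi, A/U/r/Mid, A/U/r/Hi, A/U/p/Mid, A/U/p/Hi, A/U/s/Mid, A/U/s/Hi, A/D/r/Mid, A/D/r/Hi, A/D/p/Mid, A/D/p/Hi, A/D/s/Mid, A/D/s/Hi, C/W/r/Mid, C/W/r/Hi, C/W/p/Mid, C/W/p/Hi, C/W/s/Mid, C/W/s/Hi, C/U/r/Mid, C/U/r/Hi, C/U/p/Mid, C/U/p/Hi, C/U/s/Mid, C/U/s/Hi, C/D/r/Mid, C/D/r/Hi, C/D/p/Mid, C/D/p/Hi, C/D/s/Mid, C/D/s/Hi. Columns: zH, zT, yH, yT.
{A/W/r/Mid, A/W/r/Hi} → row (3,5) (3,5) (7,3) (7,3)
{A/W/p/Mid, A/W/p/Hi} → row (3,5) (3,5) (4,6) (4,6)
{A/W/s/Mid, A/W/s/Hi} → row (3,5) (3,5) (4,8) (4,8)
{A/U/r/Mid, A/U/r/Hi} → row (3,7) (3,7) (7,3) (7,3)
{A/U/p/Mid, A/U/p/Hi} → row (3,7) (3,7) (4,6) (4,6)
{A/U/s/Mid, A/U/s/Hi} → row (3,7) (3,7) (4,8) (4,8)
{A/D/r/Mid, A/D/r/Hi} → row (6,5) (6,5) (7,3) (7,3)
{A/D/p/Mid, A/D/p/Hi} → row (6,5) (6,5) (4,6) (4,6)
{A/D/s/Mid, A/D/s/Hi} → row (6,5) (6,5) (4,8) (4,8)
{C/W/r/Mid, C/W/p/Mid, C/W/s/Mid, C/U/r/Mid, C/U/p/Mid, C/U/s/Mid, C/D/r/Mid, C/D/p/Mid, C/D/s/Mid} → row (7,4) (2,9) (7,4) (2,9)
{C/W/r/Hi, C/W/p/Hi, C/W/s/Hi, C/U/r/Hi, C/U/p/Hi, C/U/s/Hi, C/D/r/Hi, C/D/p/Hi, C/D/s/Hi} → row (5,8) (2,9) (5,8) (2,9)
That's 11 distinct rows out of 36 strategies.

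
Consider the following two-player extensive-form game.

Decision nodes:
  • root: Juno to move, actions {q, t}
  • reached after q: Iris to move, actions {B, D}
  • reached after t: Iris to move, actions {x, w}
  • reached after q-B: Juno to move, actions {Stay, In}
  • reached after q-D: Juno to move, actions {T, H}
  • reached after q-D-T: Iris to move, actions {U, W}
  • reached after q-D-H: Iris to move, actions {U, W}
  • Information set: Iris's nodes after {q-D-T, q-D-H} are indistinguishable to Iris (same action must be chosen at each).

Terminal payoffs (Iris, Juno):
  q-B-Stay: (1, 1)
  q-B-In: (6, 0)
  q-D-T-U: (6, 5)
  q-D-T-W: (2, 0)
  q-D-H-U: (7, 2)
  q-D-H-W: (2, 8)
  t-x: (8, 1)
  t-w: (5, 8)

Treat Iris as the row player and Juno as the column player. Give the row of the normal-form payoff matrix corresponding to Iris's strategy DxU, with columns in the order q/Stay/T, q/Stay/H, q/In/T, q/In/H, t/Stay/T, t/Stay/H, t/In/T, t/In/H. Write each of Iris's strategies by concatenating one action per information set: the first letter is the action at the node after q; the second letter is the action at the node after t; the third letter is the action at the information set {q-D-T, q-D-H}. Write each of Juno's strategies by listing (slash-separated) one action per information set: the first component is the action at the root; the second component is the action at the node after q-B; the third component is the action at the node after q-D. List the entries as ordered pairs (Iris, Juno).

vs q/Stay/T: Juno plays q → Iris plays D at [q] → Juno plays T at [q-D] → Iris plays U at [q-D-T] → (6, 5)
vs q/Stay/H: Juno plays q → Iris plays D at [q] → Juno plays H at [q-D] → Iris plays U at [q-D-H] → (7, 2)
vs q/In/T: Juno plays q → Iris plays D at [q] → Juno plays T at [q-D] → Iris plays U at [q-D-T] → (6, 5)
vs q/In/H: Juno plays q → Iris plays D at [q] → Juno plays H at [q-D] → Iris plays U at [q-D-H] → (7, 2)
vs t/Stay/T: Juno plays t → Iris plays x at [t] → (8, 1)
vs t/Stay/H: Juno plays t → Iris plays x at [t] → (8, 1)
vs t/In/T: Juno plays t → Iris plays x at [t] → (8, 1)
vs t/In/H: Juno plays t → Iris plays x at [t] → (8, 1)

(6,5) (7,2) (6,5) (7,2) (8,1) (8,1) (8,1) (8,1)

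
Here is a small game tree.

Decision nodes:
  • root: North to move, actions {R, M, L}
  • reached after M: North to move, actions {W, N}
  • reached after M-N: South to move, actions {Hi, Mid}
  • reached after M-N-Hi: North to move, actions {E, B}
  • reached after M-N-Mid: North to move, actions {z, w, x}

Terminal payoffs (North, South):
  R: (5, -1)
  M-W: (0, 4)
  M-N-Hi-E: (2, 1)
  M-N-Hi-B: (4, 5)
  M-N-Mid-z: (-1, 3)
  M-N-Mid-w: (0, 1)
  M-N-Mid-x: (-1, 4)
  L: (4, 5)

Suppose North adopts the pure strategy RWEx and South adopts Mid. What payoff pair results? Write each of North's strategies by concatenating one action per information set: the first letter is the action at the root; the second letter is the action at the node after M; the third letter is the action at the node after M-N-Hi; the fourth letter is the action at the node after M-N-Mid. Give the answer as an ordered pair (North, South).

Trace the play path from the root:
  North plays R
→ terminal payoff (5, -1).
(North's choice at the node after M is never reached on this path, so it doesn't affect the outcome.)

(5, -1)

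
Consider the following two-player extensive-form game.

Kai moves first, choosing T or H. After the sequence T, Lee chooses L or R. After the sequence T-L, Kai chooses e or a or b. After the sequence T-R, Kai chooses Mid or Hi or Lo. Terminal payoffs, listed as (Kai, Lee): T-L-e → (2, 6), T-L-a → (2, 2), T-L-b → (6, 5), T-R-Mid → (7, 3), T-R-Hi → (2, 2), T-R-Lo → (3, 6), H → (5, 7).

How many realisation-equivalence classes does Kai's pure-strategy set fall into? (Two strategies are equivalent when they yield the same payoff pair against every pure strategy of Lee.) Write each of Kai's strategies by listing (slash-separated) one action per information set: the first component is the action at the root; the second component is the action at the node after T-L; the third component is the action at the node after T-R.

Kai has 18 pure strategies: T/e/Mid, T/e/Hi, T/e/Lo, T/a/Mid, T/a/Hi, T/a/Lo, T/b/Mid, T/b/Hi, T/b/Lo, H/e/Mid, H/e/Hi, H/e/Lo, H/a/Mid, H/a/Hi, H/a/Lo, H/b/Mid, H/b/Hi, H/b/Lo. Columns: L, R.
{T/e/Mid} → row (2,6) (7,3)
{T/e/Hi} → row (2,6) (2,2)
{T/e/Lo} → row (2,6) (3,6)
{T/a/Mid} → row (2,2) (7,3)
{T/a/Hi} → row (2,2) (2,2)
{T/a/Lo} → row (2,2) (3,6)
{T/b/Mid} → row (6,5) (7,3)
{T/b/Hi} → row (6,5) (2,2)
{T/b/Lo} → row (6,5) (3,6)
{H/e/Mid, H/e/Hi, H/e/Lo, H/a/Mid, H/a/Hi, H/a/Lo, H/b/Mid, H/b/Hi, H/b/Lo} → row (5,7) (5,7)
That's 10 distinct rows out of 18 strategies.

10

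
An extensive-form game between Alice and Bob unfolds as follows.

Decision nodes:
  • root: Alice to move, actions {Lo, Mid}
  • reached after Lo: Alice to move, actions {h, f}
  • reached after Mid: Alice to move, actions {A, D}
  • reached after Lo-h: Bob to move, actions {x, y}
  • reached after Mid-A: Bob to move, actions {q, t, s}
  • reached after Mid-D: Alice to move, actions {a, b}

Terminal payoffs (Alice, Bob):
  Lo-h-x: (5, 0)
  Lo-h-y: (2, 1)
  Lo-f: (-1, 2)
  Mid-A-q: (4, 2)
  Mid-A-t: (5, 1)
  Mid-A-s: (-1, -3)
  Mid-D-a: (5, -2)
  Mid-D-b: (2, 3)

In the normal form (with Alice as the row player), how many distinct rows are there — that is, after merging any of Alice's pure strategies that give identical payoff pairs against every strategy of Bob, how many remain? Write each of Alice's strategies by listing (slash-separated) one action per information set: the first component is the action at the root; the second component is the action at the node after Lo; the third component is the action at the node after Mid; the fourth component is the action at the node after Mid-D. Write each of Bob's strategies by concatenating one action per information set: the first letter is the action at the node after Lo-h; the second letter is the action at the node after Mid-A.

Alice has 16 pure strategies: Lo/h/A/a, Lo/h/A/b, Lo/h/D/a, Lo/h/D/b, Lo/f/A/a, Lo/f/A/b, Lo/f/D/a, Lo/f/D/b, Mid/h/A/a, Mid/h/A/b, Mid/h/D/a, Mid/h/D/b, Mid/f/A/a, Mid/f/A/b, Mid/f/D/a, Mid/f/D/b. Columns: xq, xt, xs, yq, yt, ys.
{Lo/h/A/a, Lo/h/A/b, Lo/h/D/a, Lo/h/D/b} → row (5,0) (5,0) (5,0) (2,1) (2,1) (2,1)
{Lo/f/A/a, Lo/f/A/b, Lo/f/D/a, Lo/f/D/b} → row (-1,2) (-1,2) (-1,2) (-1,2) (-1,2) (-1,2)
{Mid/h/A/a, Mid/h/A/b, Mid/f/A/a, Mid/f/A/b} → row (4,2) (5,1) (-1,-3) (4,2) (5,1) (-1,-3)
{Mid/h/D/a, Mid/f/D/a} → row (5,-2) (5,-2) (5,-2) (5,-2) (5,-2) (5,-2)
{Mid/h/D/b, Mid/f/D/b} → row (2,3) (2,3) (2,3) (2,3) (2,3) (2,3)
That's 5 distinct rows out of 16 strategies.

5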